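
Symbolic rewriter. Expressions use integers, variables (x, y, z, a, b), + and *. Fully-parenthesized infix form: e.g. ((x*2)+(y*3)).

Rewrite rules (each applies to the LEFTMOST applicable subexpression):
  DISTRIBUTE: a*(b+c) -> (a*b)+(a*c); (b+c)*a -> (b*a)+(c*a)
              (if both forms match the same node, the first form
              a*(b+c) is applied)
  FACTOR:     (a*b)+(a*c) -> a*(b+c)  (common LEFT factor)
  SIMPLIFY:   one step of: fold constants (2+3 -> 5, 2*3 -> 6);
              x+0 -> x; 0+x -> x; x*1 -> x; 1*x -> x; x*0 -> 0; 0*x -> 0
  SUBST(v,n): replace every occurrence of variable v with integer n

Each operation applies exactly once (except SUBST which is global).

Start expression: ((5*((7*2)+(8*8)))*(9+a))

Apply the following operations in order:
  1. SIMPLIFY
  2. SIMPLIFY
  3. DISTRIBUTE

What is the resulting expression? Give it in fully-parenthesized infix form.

Answer: (((5*(14+64))*9)+((5*(14+64))*a))

Derivation:
Start: ((5*((7*2)+(8*8)))*(9+a))
Apply SIMPLIFY at LRL (target: (7*2)): ((5*((7*2)+(8*8)))*(9+a)) -> ((5*(14+(8*8)))*(9+a))
Apply SIMPLIFY at LRR (target: (8*8)): ((5*(14+(8*8)))*(9+a)) -> ((5*(14+64))*(9+a))
Apply DISTRIBUTE at root (target: ((5*(14+64))*(9+a))): ((5*(14+64))*(9+a)) -> (((5*(14+64))*9)+((5*(14+64))*a))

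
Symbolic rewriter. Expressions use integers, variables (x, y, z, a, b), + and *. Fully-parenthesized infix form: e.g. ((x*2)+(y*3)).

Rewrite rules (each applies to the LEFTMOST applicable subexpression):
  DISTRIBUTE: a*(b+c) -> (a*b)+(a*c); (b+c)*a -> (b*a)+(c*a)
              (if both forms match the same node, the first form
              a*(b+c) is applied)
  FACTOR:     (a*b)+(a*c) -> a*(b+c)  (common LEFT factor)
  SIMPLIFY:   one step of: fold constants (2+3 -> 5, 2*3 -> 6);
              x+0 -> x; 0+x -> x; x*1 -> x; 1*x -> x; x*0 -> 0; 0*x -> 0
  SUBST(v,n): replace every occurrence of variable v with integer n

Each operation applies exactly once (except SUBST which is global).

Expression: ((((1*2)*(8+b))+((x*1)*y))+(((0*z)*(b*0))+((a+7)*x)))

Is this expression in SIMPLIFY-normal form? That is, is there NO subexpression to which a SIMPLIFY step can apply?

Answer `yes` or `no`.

Expression: ((((1*2)*(8+b))+((x*1)*y))+(((0*z)*(b*0))+((a+7)*x)))
Scanning for simplifiable subexpressions (pre-order)...
  at root: ((((1*2)*(8+b))+((x*1)*y))+(((0*z)*(b*0))+((a+7)*x))) (not simplifiable)
  at L: (((1*2)*(8+b))+((x*1)*y)) (not simplifiable)
  at LL: ((1*2)*(8+b)) (not simplifiable)
  at LLL: (1*2) (SIMPLIFIABLE)
  at LLR: (8+b) (not simplifiable)
  at LR: ((x*1)*y) (not simplifiable)
  at LRL: (x*1) (SIMPLIFIABLE)
  at R: (((0*z)*(b*0))+((a+7)*x)) (not simplifiable)
  at RL: ((0*z)*(b*0)) (not simplifiable)
  at RLL: (0*z) (SIMPLIFIABLE)
  at RLR: (b*0) (SIMPLIFIABLE)
  at RR: ((a+7)*x) (not simplifiable)
  at RRL: (a+7) (not simplifiable)
Found simplifiable subexpr at path LLL: (1*2)
One SIMPLIFY step would give: (((2*(8+b))+((x*1)*y))+(((0*z)*(b*0))+((a+7)*x)))
-> NOT in normal form.

Answer: no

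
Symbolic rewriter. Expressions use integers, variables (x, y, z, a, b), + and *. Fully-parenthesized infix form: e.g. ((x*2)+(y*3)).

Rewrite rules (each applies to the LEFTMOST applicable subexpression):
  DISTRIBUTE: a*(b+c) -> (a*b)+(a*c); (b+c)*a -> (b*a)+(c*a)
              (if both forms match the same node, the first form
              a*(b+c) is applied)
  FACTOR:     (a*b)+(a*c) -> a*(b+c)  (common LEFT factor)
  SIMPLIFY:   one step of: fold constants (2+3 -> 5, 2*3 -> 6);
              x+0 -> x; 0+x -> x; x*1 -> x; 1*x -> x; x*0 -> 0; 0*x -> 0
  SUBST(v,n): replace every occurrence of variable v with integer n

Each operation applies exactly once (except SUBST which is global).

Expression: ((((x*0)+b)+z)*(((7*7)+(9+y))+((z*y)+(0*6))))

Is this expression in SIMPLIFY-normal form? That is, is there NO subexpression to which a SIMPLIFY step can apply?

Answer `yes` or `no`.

Answer: no

Derivation:
Expression: ((((x*0)+b)+z)*(((7*7)+(9+y))+((z*y)+(0*6))))
Scanning for simplifiable subexpressions (pre-order)...
  at root: ((((x*0)+b)+z)*(((7*7)+(9+y))+((z*y)+(0*6)))) (not simplifiable)
  at L: (((x*0)+b)+z) (not simplifiable)
  at LL: ((x*0)+b) (not simplifiable)
  at LLL: (x*0) (SIMPLIFIABLE)
  at R: (((7*7)+(9+y))+((z*y)+(0*6))) (not simplifiable)
  at RL: ((7*7)+(9+y)) (not simplifiable)
  at RLL: (7*7) (SIMPLIFIABLE)
  at RLR: (9+y) (not simplifiable)
  at RR: ((z*y)+(0*6)) (not simplifiable)
  at RRL: (z*y) (not simplifiable)
  at RRR: (0*6) (SIMPLIFIABLE)
Found simplifiable subexpr at path LLL: (x*0)
One SIMPLIFY step would give: (((0+b)+z)*(((7*7)+(9+y))+((z*y)+(0*6))))
-> NOT in normal form.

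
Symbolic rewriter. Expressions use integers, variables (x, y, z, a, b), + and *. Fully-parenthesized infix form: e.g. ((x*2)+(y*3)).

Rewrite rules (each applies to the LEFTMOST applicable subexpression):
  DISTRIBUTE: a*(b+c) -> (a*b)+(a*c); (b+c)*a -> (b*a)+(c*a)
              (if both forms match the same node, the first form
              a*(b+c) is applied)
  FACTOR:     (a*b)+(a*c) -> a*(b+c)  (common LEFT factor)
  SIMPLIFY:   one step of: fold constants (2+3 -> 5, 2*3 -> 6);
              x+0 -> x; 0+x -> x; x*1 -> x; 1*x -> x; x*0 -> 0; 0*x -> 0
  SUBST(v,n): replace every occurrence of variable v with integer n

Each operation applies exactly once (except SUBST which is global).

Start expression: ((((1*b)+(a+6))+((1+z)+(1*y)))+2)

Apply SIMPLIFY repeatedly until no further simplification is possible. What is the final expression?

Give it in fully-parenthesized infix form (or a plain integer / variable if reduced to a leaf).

Answer: (((b+(a+6))+((1+z)+y))+2)

Derivation:
Start: ((((1*b)+(a+6))+((1+z)+(1*y)))+2)
Step 1: at LLL: (1*b) -> b; overall: ((((1*b)+(a+6))+((1+z)+(1*y)))+2) -> (((b+(a+6))+((1+z)+(1*y)))+2)
Step 2: at LRR: (1*y) -> y; overall: (((b+(a+6))+((1+z)+(1*y)))+2) -> (((b+(a+6))+((1+z)+y))+2)
Fixed point: (((b+(a+6))+((1+z)+y))+2)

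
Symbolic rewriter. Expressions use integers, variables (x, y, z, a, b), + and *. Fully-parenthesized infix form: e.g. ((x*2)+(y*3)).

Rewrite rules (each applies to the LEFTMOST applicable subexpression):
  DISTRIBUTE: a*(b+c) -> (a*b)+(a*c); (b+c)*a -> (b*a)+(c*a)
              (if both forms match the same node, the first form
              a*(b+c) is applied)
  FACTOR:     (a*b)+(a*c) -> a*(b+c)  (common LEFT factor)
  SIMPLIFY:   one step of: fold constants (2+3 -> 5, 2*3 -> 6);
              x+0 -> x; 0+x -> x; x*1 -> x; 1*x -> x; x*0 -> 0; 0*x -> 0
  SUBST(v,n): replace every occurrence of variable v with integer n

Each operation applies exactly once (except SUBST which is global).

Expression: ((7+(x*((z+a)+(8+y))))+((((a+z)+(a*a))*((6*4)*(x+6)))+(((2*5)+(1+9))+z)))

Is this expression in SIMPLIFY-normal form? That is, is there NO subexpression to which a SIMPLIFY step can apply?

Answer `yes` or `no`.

Expression: ((7+(x*((z+a)+(8+y))))+((((a+z)+(a*a))*((6*4)*(x+6)))+(((2*5)+(1+9))+z)))
Scanning for simplifiable subexpressions (pre-order)...
  at root: ((7+(x*((z+a)+(8+y))))+((((a+z)+(a*a))*((6*4)*(x+6)))+(((2*5)+(1+9))+z))) (not simplifiable)
  at L: (7+(x*((z+a)+(8+y)))) (not simplifiable)
  at LR: (x*((z+a)+(8+y))) (not simplifiable)
  at LRR: ((z+a)+(8+y)) (not simplifiable)
  at LRRL: (z+a) (not simplifiable)
  at LRRR: (8+y) (not simplifiable)
  at R: ((((a+z)+(a*a))*((6*4)*(x+6)))+(((2*5)+(1+9))+z)) (not simplifiable)
  at RL: (((a+z)+(a*a))*((6*4)*(x+6))) (not simplifiable)
  at RLL: ((a+z)+(a*a)) (not simplifiable)
  at RLLL: (a+z) (not simplifiable)
  at RLLR: (a*a) (not simplifiable)
  at RLR: ((6*4)*(x+6)) (not simplifiable)
  at RLRL: (6*4) (SIMPLIFIABLE)
  at RLRR: (x+6) (not simplifiable)
  at RR: (((2*5)+(1+9))+z) (not simplifiable)
  at RRL: ((2*5)+(1+9)) (not simplifiable)
  at RRLL: (2*5) (SIMPLIFIABLE)
  at RRLR: (1+9) (SIMPLIFIABLE)
Found simplifiable subexpr at path RLRL: (6*4)
One SIMPLIFY step would give: ((7+(x*((z+a)+(8+y))))+((((a+z)+(a*a))*(24*(x+6)))+(((2*5)+(1+9))+z)))
-> NOT in normal form.

Answer: no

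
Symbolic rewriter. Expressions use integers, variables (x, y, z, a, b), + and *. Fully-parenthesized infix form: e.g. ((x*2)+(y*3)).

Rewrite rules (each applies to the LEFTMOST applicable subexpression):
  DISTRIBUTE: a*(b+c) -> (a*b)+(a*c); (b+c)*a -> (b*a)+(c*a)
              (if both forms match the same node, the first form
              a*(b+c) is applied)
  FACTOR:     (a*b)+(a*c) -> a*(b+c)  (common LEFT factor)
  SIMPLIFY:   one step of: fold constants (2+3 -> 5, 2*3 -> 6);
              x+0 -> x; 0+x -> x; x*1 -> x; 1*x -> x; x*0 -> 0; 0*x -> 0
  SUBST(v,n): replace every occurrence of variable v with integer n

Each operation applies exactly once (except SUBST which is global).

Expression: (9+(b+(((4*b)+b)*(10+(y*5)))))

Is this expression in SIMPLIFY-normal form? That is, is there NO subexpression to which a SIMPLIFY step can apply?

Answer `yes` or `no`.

Expression: (9+(b+(((4*b)+b)*(10+(y*5)))))
Scanning for simplifiable subexpressions (pre-order)...
  at root: (9+(b+(((4*b)+b)*(10+(y*5))))) (not simplifiable)
  at R: (b+(((4*b)+b)*(10+(y*5)))) (not simplifiable)
  at RR: (((4*b)+b)*(10+(y*5))) (not simplifiable)
  at RRL: ((4*b)+b) (not simplifiable)
  at RRLL: (4*b) (not simplifiable)
  at RRR: (10+(y*5)) (not simplifiable)
  at RRRR: (y*5) (not simplifiable)
Result: no simplifiable subexpression found -> normal form.

Answer: yes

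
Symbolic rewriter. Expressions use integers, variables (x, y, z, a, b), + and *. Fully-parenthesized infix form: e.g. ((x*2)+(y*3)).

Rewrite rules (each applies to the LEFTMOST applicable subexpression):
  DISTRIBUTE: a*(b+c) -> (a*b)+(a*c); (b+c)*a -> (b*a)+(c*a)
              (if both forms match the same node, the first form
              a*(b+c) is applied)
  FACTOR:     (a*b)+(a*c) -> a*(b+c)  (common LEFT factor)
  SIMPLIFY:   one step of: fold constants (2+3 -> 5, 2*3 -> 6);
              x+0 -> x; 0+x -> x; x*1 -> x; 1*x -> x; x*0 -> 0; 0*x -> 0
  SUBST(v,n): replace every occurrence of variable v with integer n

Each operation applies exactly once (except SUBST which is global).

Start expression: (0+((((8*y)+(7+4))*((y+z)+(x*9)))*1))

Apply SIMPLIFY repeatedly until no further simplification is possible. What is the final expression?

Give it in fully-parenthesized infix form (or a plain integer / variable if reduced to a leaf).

Answer: (((8*y)+11)*((y+z)+(x*9)))

Derivation:
Start: (0+((((8*y)+(7+4))*((y+z)+(x*9)))*1))
Step 1: at root: (0+((((8*y)+(7+4))*((y+z)+(x*9)))*1)) -> ((((8*y)+(7+4))*((y+z)+(x*9)))*1); overall: (0+((((8*y)+(7+4))*((y+z)+(x*9)))*1)) -> ((((8*y)+(7+4))*((y+z)+(x*9)))*1)
Step 2: at root: ((((8*y)+(7+4))*((y+z)+(x*9)))*1) -> (((8*y)+(7+4))*((y+z)+(x*9))); overall: ((((8*y)+(7+4))*((y+z)+(x*9)))*1) -> (((8*y)+(7+4))*((y+z)+(x*9)))
Step 3: at LR: (7+4) -> 11; overall: (((8*y)+(7+4))*((y+z)+(x*9))) -> (((8*y)+11)*((y+z)+(x*9)))
Fixed point: (((8*y)+11)*((y+z)+(x*9)))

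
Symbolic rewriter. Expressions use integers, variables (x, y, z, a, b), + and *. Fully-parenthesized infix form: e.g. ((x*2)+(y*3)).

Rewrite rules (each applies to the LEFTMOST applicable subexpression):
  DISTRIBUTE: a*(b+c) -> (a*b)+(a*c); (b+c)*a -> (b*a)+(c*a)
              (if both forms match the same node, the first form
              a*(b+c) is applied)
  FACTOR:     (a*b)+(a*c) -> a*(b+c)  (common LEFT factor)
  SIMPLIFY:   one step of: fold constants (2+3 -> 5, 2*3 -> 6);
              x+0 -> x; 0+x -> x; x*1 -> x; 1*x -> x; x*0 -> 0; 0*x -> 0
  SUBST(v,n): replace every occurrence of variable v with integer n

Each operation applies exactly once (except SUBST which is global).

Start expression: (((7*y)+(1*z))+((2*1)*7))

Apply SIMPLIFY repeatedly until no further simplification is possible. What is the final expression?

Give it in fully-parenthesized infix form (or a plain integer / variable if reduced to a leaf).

Answer: (((7*y)+z)+14)

Derivation:
Start: (((7*y)+(1*z))+((2*1)*7))
Step 1: at LR: (1*z) -> z; overall: (((7*y)+(1*z))+((2*1)*7)) -> (((7*y)+z)+((2*1)*7))
Step 2: at RL: (2*1) -> 2; overall: (((7*y)+z)+((2*1)*7)) -> (((7*y)+z)+(2*7))
Step 3: at R: (2*7) -> 14; overall: (((7*y)+z)+(2*7)) -> (((7*y)+z)+14)
Fixed point: (((7*y)+z)+14)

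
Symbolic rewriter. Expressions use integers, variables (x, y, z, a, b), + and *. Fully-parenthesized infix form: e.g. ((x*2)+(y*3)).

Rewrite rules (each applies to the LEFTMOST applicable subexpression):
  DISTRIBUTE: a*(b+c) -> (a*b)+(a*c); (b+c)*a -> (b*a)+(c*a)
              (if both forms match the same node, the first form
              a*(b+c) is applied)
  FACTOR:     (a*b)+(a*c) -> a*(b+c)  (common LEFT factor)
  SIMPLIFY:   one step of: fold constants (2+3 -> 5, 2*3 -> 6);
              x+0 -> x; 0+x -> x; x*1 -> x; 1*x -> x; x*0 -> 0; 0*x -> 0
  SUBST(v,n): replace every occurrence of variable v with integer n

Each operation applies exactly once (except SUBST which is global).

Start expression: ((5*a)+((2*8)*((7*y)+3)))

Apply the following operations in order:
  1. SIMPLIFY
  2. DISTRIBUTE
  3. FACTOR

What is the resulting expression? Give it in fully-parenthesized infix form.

Answer: ((5*a)+(16*((7*y)+3)))

Derivation:
Start: ((5*a)+((2*8)*((7*y)+3)))
Apply SIMPLIFY at RL (target: (2*8)): ((5*a)+((2*8)*((7*y)+3))) -> ((5*a)+(16*((7*y)+3)))
Apply DISTRIBUTE at R (target: (16*((7*y)+3))): ((5*a)+(16*((7*y)+3))) -> ((5*a)+((16*(7*y))+(16*3)))
Apply FACTOR at R (target: ((16*(7*y))+(16*3))): ((5*a)+((16*(7*y))+(16*3))) -> ((5*a)+(16*((7*y)+3)))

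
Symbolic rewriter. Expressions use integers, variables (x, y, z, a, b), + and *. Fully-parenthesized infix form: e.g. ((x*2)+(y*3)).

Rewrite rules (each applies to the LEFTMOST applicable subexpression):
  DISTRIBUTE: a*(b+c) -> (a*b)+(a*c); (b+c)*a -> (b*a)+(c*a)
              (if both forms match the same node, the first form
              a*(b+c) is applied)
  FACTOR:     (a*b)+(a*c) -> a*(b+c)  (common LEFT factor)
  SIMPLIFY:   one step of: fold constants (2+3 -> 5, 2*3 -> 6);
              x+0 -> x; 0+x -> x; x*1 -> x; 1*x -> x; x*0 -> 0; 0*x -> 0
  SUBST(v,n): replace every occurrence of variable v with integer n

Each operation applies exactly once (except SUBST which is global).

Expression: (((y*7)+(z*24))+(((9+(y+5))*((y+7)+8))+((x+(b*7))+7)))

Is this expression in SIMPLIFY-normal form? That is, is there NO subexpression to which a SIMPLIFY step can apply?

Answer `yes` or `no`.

Expression: (((y*7)+(z*24))+(((9+(y+5))*((y+7)+8))+((x+(b*7))+7)))
Scanning for simplifiable subexpressions (pre-order)...
  at root: (((y*7)+(z*24))+(((9+(y+5))*((y+7)+8))+((x+(b*7))+7))) (not simplifiable)
  at L: ((y*7)+(z*24)) (not simplifiable)
  at LL: (y*7) (not simplifiable)
  at LR: (z*24) (not simplifiable)
  at R: (((9+(y+5))*((y+7)+8))+((x+(b*7))+7)) (not simplifiable)
  at RL: ((9+(y+5))*((y+7)+8)) (not simplifiable)
  at RLL: (9+(y+5)) (not simplifiable)
  at RLLR: (y+5) (not simplifiable)
  at RLR: ((y+7)+8) (not simplifiable)
  at RLRL: (y+7) (not simplifiable)
  at RR: ((x+(b*7))+7) (not simplifiable)
  at RRL: (x+(b*7)) (not simplifiable)
  at RRLR: (b*7) (not simplifiable)
Result: no simplifiable subexpression found -> normal form.

Answer: yes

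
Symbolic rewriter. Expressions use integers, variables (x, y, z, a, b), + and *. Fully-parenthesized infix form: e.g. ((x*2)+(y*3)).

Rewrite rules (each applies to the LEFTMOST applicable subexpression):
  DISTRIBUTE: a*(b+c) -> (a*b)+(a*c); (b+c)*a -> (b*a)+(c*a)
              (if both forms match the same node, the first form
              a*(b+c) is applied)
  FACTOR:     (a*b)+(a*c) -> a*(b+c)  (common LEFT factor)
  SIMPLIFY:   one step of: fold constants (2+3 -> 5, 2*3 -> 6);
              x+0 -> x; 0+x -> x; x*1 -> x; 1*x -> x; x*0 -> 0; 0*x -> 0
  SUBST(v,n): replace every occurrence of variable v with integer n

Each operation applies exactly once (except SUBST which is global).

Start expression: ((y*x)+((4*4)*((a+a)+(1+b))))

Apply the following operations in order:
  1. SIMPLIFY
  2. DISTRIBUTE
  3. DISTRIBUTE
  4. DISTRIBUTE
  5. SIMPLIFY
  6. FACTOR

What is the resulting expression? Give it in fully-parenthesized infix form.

Start: ((y*x)+((4*4)*((a+a)+(1+b))))
Apply SIMPLIFY at RL (target: (4*4)): ((y*x)+((4*4)*((a+a)+(1+b)))) -> ((y*x)+(16*((a+a)+(1+b))))
Apply DISTRIBUTE at R (target: (16*((a+a)+(1+b)))): ((y*x)+(16*((a+a)+(1+b)))) -> ((y*x)+((16*(a+a))+(16*(1+b))))
Apply DISTRIBUTE at RL (target: (16*(a+a))): ((y*x)+((16*(a+a))+(16*(1+b)))) -> ((y*x)+(((16*a)+(16*a))+(16*(1+b))))
Apply DISTRIBUTE at RR (target: (16*(1+b))): ((y*x)+(((16*a)+(16*a))+(16*(1+b)))) -> ((y*x)+(((16*a)+(16*a))+((16*1)+(16*b))))
Apply SIMPLIFY at RRL (target: (16*1)): ((y*x)+(((16*a)+(16*a))+((16*1)+(16*b)))) -> ((y*x)+(((16*a)+(16*a))+(16+(16*b))))
Apply FACTOR at RL (target: ((16*a)+(16*a))): ((y*x)+(((16*a)+(16*a))+(16+(16*b)))) -> ((y*x)+((16*(a+a))+(16+(16*b))))

Answer: ((y*x)+((16*(a+a))+(16+(16*b))))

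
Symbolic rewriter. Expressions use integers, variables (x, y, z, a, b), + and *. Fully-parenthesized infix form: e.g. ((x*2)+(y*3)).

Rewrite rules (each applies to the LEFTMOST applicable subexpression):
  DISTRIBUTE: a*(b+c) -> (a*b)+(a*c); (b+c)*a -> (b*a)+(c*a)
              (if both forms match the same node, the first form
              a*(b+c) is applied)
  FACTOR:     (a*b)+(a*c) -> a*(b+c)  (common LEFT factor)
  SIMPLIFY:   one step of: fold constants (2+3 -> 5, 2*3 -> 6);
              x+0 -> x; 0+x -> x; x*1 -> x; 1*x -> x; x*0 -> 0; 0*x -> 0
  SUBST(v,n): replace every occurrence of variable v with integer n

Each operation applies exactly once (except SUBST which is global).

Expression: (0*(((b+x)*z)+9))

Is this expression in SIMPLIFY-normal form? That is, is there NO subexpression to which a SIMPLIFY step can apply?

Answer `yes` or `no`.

Expression: (0*(((b+x)*z)+9))
Scanning for simplifiable subexpressions (pre-order)...
  at root: (0*(((b+x)*z)+9)) (SIMPLIFIABLE)
  at R: (((b+x)*z)+9) (not simplifiable)
  at RL: ((b+x)*z) (not simplifiable)
  at RLL: (b+x) (not simplifiable)
Found simplifiable subexpr at path root: (0*(((b+x)*z)+9))
One SIMPLIFY step would give: 0
-> NOT in normal form.

Answer: no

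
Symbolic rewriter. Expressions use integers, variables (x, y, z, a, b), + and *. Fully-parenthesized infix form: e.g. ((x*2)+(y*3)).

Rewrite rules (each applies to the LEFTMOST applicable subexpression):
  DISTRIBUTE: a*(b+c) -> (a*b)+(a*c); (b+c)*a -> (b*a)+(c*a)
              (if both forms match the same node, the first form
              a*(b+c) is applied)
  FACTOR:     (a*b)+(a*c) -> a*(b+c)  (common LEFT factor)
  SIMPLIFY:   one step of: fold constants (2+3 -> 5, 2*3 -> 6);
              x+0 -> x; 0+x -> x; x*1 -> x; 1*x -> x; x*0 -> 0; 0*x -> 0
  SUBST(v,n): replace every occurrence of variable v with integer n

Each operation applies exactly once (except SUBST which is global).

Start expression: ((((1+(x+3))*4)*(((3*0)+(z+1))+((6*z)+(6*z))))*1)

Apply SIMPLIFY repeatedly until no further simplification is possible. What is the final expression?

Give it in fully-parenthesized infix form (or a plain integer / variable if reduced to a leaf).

Answer: (((1+(x+3))*4)*((z+1)+((6*z)+(6*z))))

Derivation:
Start: ((((1+(x+3))*4)*(((3*0)+(z+1))+((6*z)+(6*z))))*1)
Step 1: at root: ((((1+(x+3))*4)*(((3*0)+(z+1))+((6*z)+(6*z))))*1) -> (((1+(x+3))*4)*(((3*0)+(z+1))+((6*z)+(6*z)))); overall: ((((1+(x+3))*4)*(((3*0)+(z+1))+((6*z)+(6*z))))*1) -> (((1+(x+3))*4)*(((3*0)+(z+1))+((6*z)+(6*z))))
Step 2: at RLL: (3*0) -> 0; overall: (((1+(x+3))*4)*(((3*0)+(z+1))+((6*z)+(6*z)))) -> (((1+(x+3))*4)*((0+(z+1))+((6*z)+(6*z))))
Step 3: at RL: (0+(z+1)) -> (z+1); overall: (((1+(x+3))*4)*((0+(z+1))+((6*z)+(6*z)))) -> (((1+(x+3))*4)*((z+1)+((6*z)+(6*z))))
Fixed point: (((1+(x+3))*4)*((z+1)+((6*z)+(6*z))))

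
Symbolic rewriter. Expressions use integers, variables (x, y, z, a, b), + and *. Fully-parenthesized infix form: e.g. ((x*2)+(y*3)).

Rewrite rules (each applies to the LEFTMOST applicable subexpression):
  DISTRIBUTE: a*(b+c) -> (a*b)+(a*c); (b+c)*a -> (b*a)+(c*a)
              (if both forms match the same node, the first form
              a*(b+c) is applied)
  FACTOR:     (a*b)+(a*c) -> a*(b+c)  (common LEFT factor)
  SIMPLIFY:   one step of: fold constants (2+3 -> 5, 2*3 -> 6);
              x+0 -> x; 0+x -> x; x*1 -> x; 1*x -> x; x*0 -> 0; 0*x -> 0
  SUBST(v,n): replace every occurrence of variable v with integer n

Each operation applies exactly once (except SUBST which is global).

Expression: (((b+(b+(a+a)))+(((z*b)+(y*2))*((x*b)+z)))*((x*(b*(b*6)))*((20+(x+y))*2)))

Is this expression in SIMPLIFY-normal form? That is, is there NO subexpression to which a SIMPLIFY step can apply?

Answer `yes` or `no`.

Expression: (((b+(b+(a+a)))+(((z*b)+(y*2))*((x*b)+z)))*((x*(b*(b*6)))*((20+(x+y))*2)))
Scanning for simplifiable subexpressions (pre-order)...
  at root: (((b+(b+(a+a)))+(((z*b)+(y*2))*((x*b)+z)))*((x*(b*(b*6)))*((20+(x+y))*2))) (not simplifiable)
  at L: ((b+(b+(a+a)))+(((z*b)+(y*2))*((x*b)+z))) (not simplifiable)
  at LL: (b+(b+(a+a))) (not simplifiable)
  at LLR: (b+(a+a)) (not simplifiable)
  at LLRR: (a+a) (not simplifiable)
  at LR: (((z*b)+(y*2))*((x*b)+z)) (not simplifiable)
  at LRL: ((z*b)+(y*2)) (not simplifiable)
  at LRLL: (z*b) (not simplifiable)
  at LRLR: (y*2) (not simplifiable)
  at LRR: ((x*b)+z) (not simplifiable)
  at LRRL: (x*b) (not simplifiable)
  at R: ((x*(b*(b*6)))*((20+(x+y))*2)) (not simplifiable)
  at RL: (x*(b*(b*6))) (not simplifiable)
  at RLR: (b*(b*6)) (not simplifiable)
  at RLRR: (b*6) (not simplifiable)
  at RR: ((20+(x+y))*2) (not simplifiable)
  at RRL: (20+(x+y)) (not simplifiable)
  at RRLR: (x+y) (not simplifiable)
Result: no simplifiable subexpression found -> normal form.

Answer: yes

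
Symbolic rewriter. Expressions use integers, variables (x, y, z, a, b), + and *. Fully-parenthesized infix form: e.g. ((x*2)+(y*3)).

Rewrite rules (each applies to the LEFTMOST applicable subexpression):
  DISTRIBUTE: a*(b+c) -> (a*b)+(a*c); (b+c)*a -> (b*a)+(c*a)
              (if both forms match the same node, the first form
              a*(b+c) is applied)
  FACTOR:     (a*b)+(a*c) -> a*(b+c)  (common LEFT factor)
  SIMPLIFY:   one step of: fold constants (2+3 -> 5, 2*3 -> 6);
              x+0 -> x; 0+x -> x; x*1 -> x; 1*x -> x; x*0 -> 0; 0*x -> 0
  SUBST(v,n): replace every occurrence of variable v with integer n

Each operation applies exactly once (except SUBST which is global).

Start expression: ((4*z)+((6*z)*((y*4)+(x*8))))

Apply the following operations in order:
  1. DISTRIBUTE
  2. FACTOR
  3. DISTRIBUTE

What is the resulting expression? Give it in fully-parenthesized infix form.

Answer: ((4*z)+(((6*z)*(y*4))+((6*z)*(x*8))))

Derivation:
Start: ((4*z)+((6*z)*((y*4)+(x*8))))
Apply DISTRIBUTE at R (target: ((6*z)*((y*4)+(x*8)))): ((4*z)+((6*z)*((y*4)+(x*8)))) -> ((4*z)+(((6*z)*(y*4))+((6*z)*(x*8))))
Apply FACTOR at R (target: (((6*z)*(y*4))+((6*z)*(x*8)))): ((4*z)+(((6*z)*(y*4))+((6*z)*(x*8)))) -> ((4*z)+((6*z)*((y*4)+(x*8))))
Apply DISTRIBUTE at R (target: ((6*z)*((y*4)+(x*8)))): ((4*z)+((6*z)*((y*4)+(x*8)))) -> ((4*z)+(((6*z)*(y*4))+((6*z)*(x*8))))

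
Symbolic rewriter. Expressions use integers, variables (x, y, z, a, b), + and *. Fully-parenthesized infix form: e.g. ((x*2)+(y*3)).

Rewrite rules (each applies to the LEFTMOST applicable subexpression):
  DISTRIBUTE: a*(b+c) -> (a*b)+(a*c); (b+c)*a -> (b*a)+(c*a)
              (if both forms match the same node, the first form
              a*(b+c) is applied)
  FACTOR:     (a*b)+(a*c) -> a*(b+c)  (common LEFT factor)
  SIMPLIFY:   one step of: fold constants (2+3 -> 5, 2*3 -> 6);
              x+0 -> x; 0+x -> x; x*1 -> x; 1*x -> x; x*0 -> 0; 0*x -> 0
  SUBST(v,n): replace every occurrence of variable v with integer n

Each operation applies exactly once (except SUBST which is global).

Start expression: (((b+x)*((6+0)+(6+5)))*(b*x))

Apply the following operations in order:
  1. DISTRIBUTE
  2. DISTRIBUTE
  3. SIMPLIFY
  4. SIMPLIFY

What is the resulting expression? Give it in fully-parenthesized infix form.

Answer: ((((b+x)*6)*(b*x))+(((b+x)*11)*(b*x)))

Derivation:
Start: (((b+x)*((6+0)+(6+5)))*(b*x))
Apply DISTRIBUTE at L (target: ((b+x)*((6+0)+(6+5)))): (((b+x)*((6+0)+(6+5)))*(b*x)) -> ((((b+x)*(6+0))+((b+x)*(6+5)))*(b*x))
Apply DISTRIBUTE at root (target: ((((b+x)*(6+0))+((b+x)*(6+5)))*(b*x))): ((((b+x)*(6+0))+((b+x)*(6+5)))*(b*x)) -> ((((b+x)*(6+0))*(b*x))+(((b+x)*(6+5))*(b*x)))
Apply SIMPLIFY at LLR (target: (6+0)): ((((b+x)*(6+0))*(b*x))+(((b+x)*(6+5))*(b*x))) -> ((((b+x)*6)*(b*x))+(((b+x)*(6+5))*(b*x)))
Apply SIMPLIFY at RLR (target: (6+5)): ((((b+x)*6)*(b*x))+(((b+x)*(6+5))*(b*x))) -> ((((b+x)*6)*(b*x))+(((b+x)*11)*(b*x)))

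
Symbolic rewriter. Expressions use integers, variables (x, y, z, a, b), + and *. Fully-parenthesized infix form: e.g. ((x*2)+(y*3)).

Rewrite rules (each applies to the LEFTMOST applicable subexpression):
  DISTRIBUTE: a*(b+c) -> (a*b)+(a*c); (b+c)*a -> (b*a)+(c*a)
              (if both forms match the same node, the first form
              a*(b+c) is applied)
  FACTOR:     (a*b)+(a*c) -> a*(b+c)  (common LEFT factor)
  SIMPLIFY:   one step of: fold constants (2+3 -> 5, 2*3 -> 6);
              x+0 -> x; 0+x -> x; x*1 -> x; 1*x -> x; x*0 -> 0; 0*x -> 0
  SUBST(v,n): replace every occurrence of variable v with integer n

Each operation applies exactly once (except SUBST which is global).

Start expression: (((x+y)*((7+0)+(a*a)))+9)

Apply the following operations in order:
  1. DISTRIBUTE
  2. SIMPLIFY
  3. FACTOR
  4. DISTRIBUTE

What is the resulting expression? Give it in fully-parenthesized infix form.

Start: (((x+y)*((7+0)+(a*a)))+9)
Apply DISTRIBUTE at L (target: ((x+y)*((7+0)+(a*a)))): (((x+y)*((7+0)+(a*a)))+9) -> ((((x+y)*(7+0))+((x+y)*(a*a)))+9)
Apply SIMPLIFY at LLR (target: (7+0)): ((((x+y)*(7+0))+((x+y)*(a*a)))+9) -> ((((x+y)*7)+((x+y)*(a*a)))+9)
Apply FACTOR at L (target: (((x+y)*7)+((x+y)*(a*a)))): ((((x+y)*7)+((x+y)*(a*a)))+9) -> (((x+y)*(7+(a*a)))+9)
Apply DISTRIBUTE at L (target: ((x+y)*(7+(a*a)))): (((x+y)*(7+(a*a)))+9) -> ((((x+y)*7)+((x+y)*(a*a)))+9)

Answer: ((((x+y)*7)+((x+y)*(a*a)))+9)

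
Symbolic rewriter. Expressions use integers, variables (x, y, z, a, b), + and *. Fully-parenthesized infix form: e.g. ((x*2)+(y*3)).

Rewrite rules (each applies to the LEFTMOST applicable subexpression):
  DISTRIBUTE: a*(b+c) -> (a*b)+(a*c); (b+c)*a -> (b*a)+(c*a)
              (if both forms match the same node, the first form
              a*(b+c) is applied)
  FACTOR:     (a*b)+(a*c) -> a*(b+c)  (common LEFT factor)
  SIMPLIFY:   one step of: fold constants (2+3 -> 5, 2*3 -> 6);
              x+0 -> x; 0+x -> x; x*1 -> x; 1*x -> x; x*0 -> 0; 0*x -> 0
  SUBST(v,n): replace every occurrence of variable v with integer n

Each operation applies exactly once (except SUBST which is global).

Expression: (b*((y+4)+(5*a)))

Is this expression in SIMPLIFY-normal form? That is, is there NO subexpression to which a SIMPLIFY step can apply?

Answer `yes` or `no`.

Answer: yes

Derivation:
Expression: (b*((y+4)+(5*a)))
Scanning for simplifiable subexpressions (pre-order)...
  at root: (b*((y+4)+(5*a))) (not simplifiable)
  at R: ((y+4)+(5*a)) (not simplifiable)
  at RL: (y+4) (not simplifiable)
  at RR: (5*a) (not simplifiable)
Result: no simplifiable subexpression found -> normal form.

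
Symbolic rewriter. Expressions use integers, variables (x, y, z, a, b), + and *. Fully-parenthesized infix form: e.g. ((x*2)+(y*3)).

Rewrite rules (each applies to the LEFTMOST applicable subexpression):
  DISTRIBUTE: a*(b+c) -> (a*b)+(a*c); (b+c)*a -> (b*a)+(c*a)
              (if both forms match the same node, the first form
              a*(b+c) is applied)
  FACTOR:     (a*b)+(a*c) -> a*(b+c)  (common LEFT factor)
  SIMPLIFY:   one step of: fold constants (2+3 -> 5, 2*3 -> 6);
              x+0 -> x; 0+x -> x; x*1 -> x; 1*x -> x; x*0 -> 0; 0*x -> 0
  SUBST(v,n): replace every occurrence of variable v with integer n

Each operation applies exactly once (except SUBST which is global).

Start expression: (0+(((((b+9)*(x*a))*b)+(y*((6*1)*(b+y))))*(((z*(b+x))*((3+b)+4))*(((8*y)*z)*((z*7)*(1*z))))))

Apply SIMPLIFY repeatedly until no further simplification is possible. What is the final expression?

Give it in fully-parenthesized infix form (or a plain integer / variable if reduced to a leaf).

Answer: (((((b+9)*(x*a))*b)+(y*(6*(b+y))))*(((z*(b+x))*((3+b)+4))*(((8*y)*z)*((z*7)*z))))

Derivation:
Start: (0+(((((b+9)*(x*a))*b)+(y*((6*1)*(b+y))))*(((z*(b+x))*((3+b)+4))*(((8*y)*z)*((z*7)*(1*z))))))
Step 1: at root: (0+(((((b+9)*(x*a))*b)+(y*((6*1)*(b+y))))*(((z*(b+x))*((3+b)+4))*(((8*y)*z)*((z*7)*(1*z)))))) -> (((((b+9)*(x*a))*b)+(y*((6*1)*(b+y))))*(((z*(b+x))*((3+b)+4))*(((8*y)*z)*((z*7)*(1*z))))); overall: (0+(((((b+9)*(x*a))*b)+(y*((6*1)*(b+y))))*(((z*(b+x))*((3+b)+4))*(((8*y)*z)*((z*7)*(1*z)))))) -> (((((b+9)*(x*a))*b)+(y*((6*1)*(b+y))))*(((z*(b+x))*((3+b)+4))*(((8*y)*z)*((z*7)*(1*z)))))
Step 2: at LRRL: (6*1) -> 6; overall: (((((b+9)*(x*a))*b)+(y*((6*1)*(b+y))))*(((z*(b+x))*((3+b)+4))*(((8*y)*z)*((z*7)*(1*z))))) -> (((((b+9)*(x*a))*b)+(y*(6*(b+y))))*(((z*(b+x))*((3+b)+4))*(((8*y)*z)*((z*7)*(1*z)))))
Step 3: at RRRR: (1*z) -> z; overall: (((((b+9)*(x*a))*b)+(y*(6*(b+y))))*(((z*(b+x))*((3+b)+4))*(((8*y)*z)*((z*7)*(1*z))))) -> (((((b+9)*(x*a))*b)+(y*(6*(b+y))))*(((z*(b+x))*((3+b)+4))*(((8*y)*z)*((z*7)*z))))
Fixed point: (((((b+9)*(x*a))*b)+(y*(6*(b+y))))*(((z*(b+x))*((3+b)+4))*(((8*y)*z)*((z*7)*z))))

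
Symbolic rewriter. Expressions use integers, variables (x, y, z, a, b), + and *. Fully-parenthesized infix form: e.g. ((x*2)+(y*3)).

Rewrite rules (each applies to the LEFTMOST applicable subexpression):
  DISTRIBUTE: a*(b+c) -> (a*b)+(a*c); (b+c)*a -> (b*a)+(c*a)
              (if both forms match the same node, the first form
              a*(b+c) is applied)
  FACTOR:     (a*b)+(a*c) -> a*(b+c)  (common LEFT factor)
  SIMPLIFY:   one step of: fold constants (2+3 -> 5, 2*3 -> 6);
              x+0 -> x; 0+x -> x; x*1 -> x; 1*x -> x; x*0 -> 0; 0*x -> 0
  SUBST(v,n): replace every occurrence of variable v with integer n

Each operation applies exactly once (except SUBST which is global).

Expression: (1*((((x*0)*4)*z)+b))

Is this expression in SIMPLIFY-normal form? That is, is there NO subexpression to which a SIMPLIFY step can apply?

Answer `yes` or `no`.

Expression: (1*((((x*0)*4)*z)+b))
Scanning for simplifiable subexpressions (pre-order)...
  at root: (1*((((x*0)*4)*z)+b)) (SIMPLIFIABLE)
  at R: ((((x*0)*4)*z)+b) (not simplifiable)
  at RL: (((x*0)*4)*z) (not simplifiable)
  at RLL: ((x*0)*4) (not simplifiable)
  at RLLL: (x*0) (SIMPLIFIABLE)
Found simplifiable subexpr at path root: (1*((((x*0)*4)*z)+b))
One SIMPLIFY step would give: ((((x*0)*4)*z)+b)
-> NOT in normal form.

Answer: no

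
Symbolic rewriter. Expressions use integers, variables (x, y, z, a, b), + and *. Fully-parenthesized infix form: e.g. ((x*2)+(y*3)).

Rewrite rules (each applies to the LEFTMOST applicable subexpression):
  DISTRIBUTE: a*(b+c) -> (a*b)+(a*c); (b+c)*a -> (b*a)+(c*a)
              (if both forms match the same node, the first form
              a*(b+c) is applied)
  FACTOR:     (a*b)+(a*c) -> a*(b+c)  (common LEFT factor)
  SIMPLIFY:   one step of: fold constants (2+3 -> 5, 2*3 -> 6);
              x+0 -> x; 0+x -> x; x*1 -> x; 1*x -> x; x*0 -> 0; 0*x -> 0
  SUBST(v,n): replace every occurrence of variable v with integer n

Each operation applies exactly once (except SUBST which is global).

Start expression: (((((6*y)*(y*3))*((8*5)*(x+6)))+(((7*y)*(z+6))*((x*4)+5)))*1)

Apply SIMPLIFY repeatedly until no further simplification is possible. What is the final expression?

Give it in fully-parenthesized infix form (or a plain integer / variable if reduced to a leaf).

Answer: ((((6*y)*(y*3))*(40*(x+6)))+(((7*y)*(z+6))*((x*4)+5)))

Derivation:
Start: (((((6*y)*(y*3))*((8*5)*(x+6)))+(((7*y)*(z+6))*((x*4)+5)))*1)
Step 1: at root: (((((6*y)*(y*3))*((8*5)*(x+6)))+(((7*y)*(z+6))*((x*4)+5)))*1) -> ((((6*y)*(y*3))*((8*5)*(x+6)))+(((7*y)*(z+6))*((x*4)+5))); overall: (((((6*y)*(y*3))*((8*5)*(x+6)))+(((7*y)*(z+6))*((x*4)+5)))*1) -> ((((6*y)*(y*3))*((8*5)*(x+6)))+(((7*y)*(z+6))*((x*4)+5)))
Step 2: at LRL: (8*5) -> 40; overall: ((((6*y)*(y*3))*((8*5)*(x+6)))+(((7*y)*(z+6))*((x*4)+5))) -> ((((6*y)*(y*3))*(40*(x+6)))+(((7*y)*(z+6))*((x*4)+5)))
Fixed point: ((((6*y)*(y*3))*(40*(x+6)))+(((7*y)*(z+6))*((x*4)+5)))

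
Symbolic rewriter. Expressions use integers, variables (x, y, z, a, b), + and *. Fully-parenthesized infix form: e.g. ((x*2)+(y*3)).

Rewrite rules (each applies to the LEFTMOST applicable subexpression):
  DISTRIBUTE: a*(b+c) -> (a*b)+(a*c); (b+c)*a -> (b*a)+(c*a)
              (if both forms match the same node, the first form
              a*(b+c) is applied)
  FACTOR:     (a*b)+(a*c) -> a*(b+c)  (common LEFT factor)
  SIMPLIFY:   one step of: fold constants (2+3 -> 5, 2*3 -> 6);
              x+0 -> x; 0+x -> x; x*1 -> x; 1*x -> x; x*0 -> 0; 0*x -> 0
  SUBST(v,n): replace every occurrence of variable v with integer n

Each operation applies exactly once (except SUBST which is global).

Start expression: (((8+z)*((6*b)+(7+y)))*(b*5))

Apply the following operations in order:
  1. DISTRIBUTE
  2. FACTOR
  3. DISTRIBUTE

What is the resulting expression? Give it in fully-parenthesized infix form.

Start: (((8+z)*((6*b)+(7+y)))*(b*5))
Apply DISTRIBUTE at L (target: ((8+z)*((6*b)+(7+y)))): (((8+z)*((6*b)+(7+y)))*(b*5)) -> ((((8+z)*(6*b))+((8+z)*(7+y)))*(b*5))
Apply FACTOR at L (target: (((8+z)*(6*b))+((8+z)*(7+y)))): ((((8+z)*(6*b))+((8+z)*(7+y)))*(b*5)) -> (((8+z)*((6*b)+(7+y)))*(b*5))
Apply DISTRIBUTE at L (target: ((8+z)*((6*b)+(7+y)))): (((8+z)*((6*b)+(7+y)))*(b*5)) -> ((((8+z)*(6*b))+((8+z)*(7+y)))*(b*5))

Answer: ((((8+z)*(6*b))+((8+z)*(7+y)))*(b*5))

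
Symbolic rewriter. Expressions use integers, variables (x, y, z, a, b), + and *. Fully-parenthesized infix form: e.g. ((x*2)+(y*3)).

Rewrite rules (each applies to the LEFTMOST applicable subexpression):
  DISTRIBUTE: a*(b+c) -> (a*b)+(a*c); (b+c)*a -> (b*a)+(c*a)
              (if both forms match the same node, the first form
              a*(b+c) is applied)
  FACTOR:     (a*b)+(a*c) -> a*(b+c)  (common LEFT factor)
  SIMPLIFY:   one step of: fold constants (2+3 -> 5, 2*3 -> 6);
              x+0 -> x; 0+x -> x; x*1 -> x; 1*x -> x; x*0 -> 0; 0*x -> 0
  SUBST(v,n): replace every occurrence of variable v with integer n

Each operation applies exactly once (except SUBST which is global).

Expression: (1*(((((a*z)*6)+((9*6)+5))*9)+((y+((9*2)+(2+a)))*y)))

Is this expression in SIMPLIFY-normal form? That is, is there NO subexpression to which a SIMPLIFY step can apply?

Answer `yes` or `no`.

Expression: (1*(((((a*z)*6)+((9*6)+5))*9)+((y+((9*2)+(2+a)))*y)))
Scanning for simplifiable subexpressions (pre-order)...
  at root: (1*(((((a*z)*6)+((9*6)+5))*9)+((y+((9*2)+(2+a)))*y))) (SIMPLIFIABLE)
  at R: (((((a*z)*6)+((9*6)+5))*9)+((y+((9*2)+(2+a)))*y)) (not simplifiable)
  at RL: ((((a*z)*6)+((9*6)+5))*9) (not simplifiable)
  at RLL: (((a*z)*6)+((9*6)+5)) (not simplifiable)
  at RLLL: ((a*z)*6) (not simplifiable)
  at RLLLL: (a*z) (not simplifiable)
  at RLLR: ((9*6)+5) (not simplifiable)
  at RLLRL: (9*6) (SIMPLIFIABLE)
  at RR: ((y+((9*2)+(2+a)))*y) (not simplifiable)
  at RRL: (y+((9*2)+(2+a))) (not simplifiable)
  at RRLR: ((9*2)+(2+a)) (not simplifiable)
  at RRLRL: (9*2) (SIMPLIFIABLE)
  at RRLRR: (2+a) (not simplifiable)
Found simplifiable subexpr at path root: (1*(((((a*z)*6)+((9*6)+5))*9)+((y+((9*2)+(2+a)))*y)))
One SIMPLIFY step would give: (((((a*z)*6)+((9*6)+5))*9)+((y+((9*2)+(2+a)))*y))
-> NOT in normal form.

Answer: no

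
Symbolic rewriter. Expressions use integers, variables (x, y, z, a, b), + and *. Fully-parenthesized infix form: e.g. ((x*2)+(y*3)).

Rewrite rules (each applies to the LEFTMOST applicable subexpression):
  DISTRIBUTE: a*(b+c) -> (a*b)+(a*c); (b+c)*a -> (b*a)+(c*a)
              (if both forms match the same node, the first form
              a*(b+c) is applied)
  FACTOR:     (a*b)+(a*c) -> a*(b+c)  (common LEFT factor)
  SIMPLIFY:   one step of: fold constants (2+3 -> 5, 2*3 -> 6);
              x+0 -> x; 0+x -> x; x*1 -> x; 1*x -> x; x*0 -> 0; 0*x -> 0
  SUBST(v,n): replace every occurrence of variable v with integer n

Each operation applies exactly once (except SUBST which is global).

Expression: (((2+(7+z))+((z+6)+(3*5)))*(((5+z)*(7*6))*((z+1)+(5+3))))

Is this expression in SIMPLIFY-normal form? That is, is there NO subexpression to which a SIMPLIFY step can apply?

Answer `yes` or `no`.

Expression: (((2+(7+z))+((z+6)+(3*5)))*(((5+z)*(7*6))*((z+1)+(5+3))))
Scanning for simplifiable subexpressions (pre-order)...
  at root: (((2+(7+z))+((z+6)+(3*5)))*(((5+z)*(7*6))*((z+1)+(5+3)))) (not simplifiable)
  at L: ((2+(7+z))+((z+6)+(3*5))) (not simplifiable)
  at LL: (2+(7+z)) (not simplifiable)
  at LLR: (7+z) (not simplifiable)
  at LR: ((z+6)+(3*5)) (not simplifiable)
  at LRL: (z+6) (not simplifiable)
  at LRR: (3*5) (SIMPLIFIABLE)
  at R: (((5+z)*(7*6))*((z+1)+(5+3))) (not simplifiable)
  at RL: ((5+z)*(7*6)) (not simplifiable)
  at RLL: (5+z) (not simplifiable)
  at RLR: (7*6) (SIMPLIFIABLE)
  at RR: ((z+1)+(5+3)) (not simplifiable)
  at RRL: (z+1) (not simplifiable)
  at RRR: (5+3) (SIMPLIFIABLE)
Found simplifiable subexpr at path LRR: (3*5)
One SIMPLIFY step would give: (((2+(7+z))+((z+6)+15))*(((5+z)*(7*6))*((z+1)+(5+3))))
-> NOT in normal form.

Answer: no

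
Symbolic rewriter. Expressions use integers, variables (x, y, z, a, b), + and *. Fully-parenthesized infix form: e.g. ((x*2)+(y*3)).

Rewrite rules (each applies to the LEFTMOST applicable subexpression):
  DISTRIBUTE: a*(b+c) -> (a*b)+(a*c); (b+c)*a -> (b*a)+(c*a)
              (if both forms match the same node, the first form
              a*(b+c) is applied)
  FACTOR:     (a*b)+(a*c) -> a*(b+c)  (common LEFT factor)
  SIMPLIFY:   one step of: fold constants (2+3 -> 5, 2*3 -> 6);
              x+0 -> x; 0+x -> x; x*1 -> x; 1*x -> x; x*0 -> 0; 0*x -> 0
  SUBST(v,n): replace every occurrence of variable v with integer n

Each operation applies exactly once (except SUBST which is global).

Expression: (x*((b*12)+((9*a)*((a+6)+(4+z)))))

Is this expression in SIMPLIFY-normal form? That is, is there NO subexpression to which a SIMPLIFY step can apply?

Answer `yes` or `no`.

Expression: (x*((b*12)+((9*a)*((a+6)+(4+z)))))
Scanning for simplifiable subexpressions (pre-order)...
  at root: (x*((b*12)+((9*a)*((a+6)+(4+z))))) (not simplifiable)
  at R: ((b*12)+((9*a)*((a+6)+(4+z)))) (not simplifiable)
  at RL: (b*12) (not simplifiable)
  at RR: ((9*a)*((a+6)+(4+z))) (not simplifiable)
  at RRL: (9*a) (not simplifiable)
  at RRR: ((a+6)+(4+z)) (not simplifiable)
  at RRRL: (a+6) (not simplifiable)
  at RRRR: (4+z) (not simplifiable)
Result: no simplifiable subexpression found -> normal form.

Answer: yes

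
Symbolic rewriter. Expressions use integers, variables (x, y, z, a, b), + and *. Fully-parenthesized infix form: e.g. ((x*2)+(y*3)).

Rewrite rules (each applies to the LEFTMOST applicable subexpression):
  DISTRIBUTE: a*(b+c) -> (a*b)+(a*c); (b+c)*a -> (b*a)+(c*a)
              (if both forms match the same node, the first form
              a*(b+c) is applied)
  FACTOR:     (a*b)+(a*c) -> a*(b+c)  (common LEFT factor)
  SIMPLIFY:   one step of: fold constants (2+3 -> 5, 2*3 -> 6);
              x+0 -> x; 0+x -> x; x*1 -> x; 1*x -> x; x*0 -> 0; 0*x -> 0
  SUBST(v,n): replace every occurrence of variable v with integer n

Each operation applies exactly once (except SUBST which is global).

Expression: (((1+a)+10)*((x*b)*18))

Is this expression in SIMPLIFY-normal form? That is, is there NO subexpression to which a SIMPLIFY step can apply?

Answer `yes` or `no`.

Expression: (((1+a)+10)*((x*b)*18))
Scanning for simplifiable subexpressions (pre-order)...
  at root: (((1+a)+10)*((x*b)*18)) (not simplifiable)
  at L: ((1+a)+10) (not simplifiable)
  at LL: (1+a) (not simplifiable)
  at R: ((x*b)*18) (not simplifiable)
  at RL: (x*b) (not simplifiable)
Result: no simplifiable subexpression found -> normal form.

Answer: yes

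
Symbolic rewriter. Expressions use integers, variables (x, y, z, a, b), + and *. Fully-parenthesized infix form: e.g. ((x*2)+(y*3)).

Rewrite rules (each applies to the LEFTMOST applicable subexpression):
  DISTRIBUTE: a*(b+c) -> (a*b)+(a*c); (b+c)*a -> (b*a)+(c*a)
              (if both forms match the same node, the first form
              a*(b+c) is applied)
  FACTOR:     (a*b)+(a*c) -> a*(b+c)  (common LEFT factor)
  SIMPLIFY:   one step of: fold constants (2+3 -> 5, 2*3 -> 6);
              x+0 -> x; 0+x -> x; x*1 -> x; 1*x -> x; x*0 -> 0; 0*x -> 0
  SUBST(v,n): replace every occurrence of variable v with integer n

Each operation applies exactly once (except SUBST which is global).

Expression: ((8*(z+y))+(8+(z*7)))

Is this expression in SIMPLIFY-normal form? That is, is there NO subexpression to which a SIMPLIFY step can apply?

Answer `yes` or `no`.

Answer: yes

Derivation:
Expression: ((8*(z+y))+(8+(z*7)))
Scanning for simplifiable subexpressions (pre-order)...
  at root: ((8*(z+y))+(8+(z*7))) (not simplifiable)
  at L: (8*(z+y)) (not simplifiable)
  at LR: (z+y) (not simplifiable)
  at R: (8+(z*7)) (not simplifiable)
  at RR: (z*7) (not simplifiable)
Result: no simplifiable subexpression found -> normal form.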